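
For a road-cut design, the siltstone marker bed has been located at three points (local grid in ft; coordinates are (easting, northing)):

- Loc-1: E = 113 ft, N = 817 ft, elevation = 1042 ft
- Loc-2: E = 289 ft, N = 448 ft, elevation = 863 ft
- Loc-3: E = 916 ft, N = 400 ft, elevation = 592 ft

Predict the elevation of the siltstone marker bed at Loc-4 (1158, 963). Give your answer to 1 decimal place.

Let the plane be z = a·E + b·N + c.
Loc-2−Loc-1: 176a − 369b = −179;  Loc-3−Loc-1: 803a − 417b = −450.
Solving gives a = −0.410053, b = 0.289514.
Then c = 1042 − a·113 − b·817 = 851.80.
At (1158, 963): z = −474.8 + 278.8 + 851.80 = 655.8 ft.

655.8 ft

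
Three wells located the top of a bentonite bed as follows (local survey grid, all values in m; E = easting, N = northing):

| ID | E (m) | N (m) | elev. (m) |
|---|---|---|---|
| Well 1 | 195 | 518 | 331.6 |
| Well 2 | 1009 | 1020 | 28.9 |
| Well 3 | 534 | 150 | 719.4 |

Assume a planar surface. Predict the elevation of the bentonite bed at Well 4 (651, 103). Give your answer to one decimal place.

782.0 m

Two edge vectors: Well 1→Well 2 = (814, 502, -302.7), Well 1→Well 3 = (339, -368, 387.8).
Normal n = (Well 1→Well 2) × (Well 1→Well 3) = (83282, -418284.5, -469730).
So ∂z/∂E = −n_x/n_z = 0.177298 and ∂z/∂N = −n_y/n_z = −0.890479.
Intercept c from Well 1: 331.6 − 34.57 + 461.27 = 758.29.
At (651, 103): z = 115.4 − 91.7 + 758.29 = 782.0 m.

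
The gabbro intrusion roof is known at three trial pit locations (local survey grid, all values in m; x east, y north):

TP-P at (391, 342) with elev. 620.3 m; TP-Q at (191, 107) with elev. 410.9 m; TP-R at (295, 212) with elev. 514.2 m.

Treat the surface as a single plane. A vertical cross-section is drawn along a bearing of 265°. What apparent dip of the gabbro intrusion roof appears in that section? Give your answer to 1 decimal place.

34.6°

Let the plane be z = a·x + b·y + c.
TP-Q−TP-P: −200a − 235b = −209.4;  TP-R−TP-P: −96a − 130b = −106.1.
Solving gives a = 0.66526, b = 0.32488.
Unit vector along 265° is (sin 265°, cos 265°) = (-0.9962, -0.0872).
Slope in that direction = a·(-0.9962) + b·(-0.0872) = −0.69105.
Apparent dip = arctan|0.69105| = 34.6° (true dip is 36.5°, so apparent ≤ true as expected).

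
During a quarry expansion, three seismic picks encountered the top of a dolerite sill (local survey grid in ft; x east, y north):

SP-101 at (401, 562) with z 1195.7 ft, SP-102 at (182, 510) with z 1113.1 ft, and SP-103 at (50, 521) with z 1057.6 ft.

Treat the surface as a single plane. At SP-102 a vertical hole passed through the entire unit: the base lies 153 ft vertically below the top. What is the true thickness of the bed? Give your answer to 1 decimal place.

Two edge vectors: SP-101→SP-102 = (-219, -52, -82.6), SP-101→SP-103 = (-351, -41, -138.1).
Normal n = (SP-101→SP-102) × (SP-101→SP-103) = (3794.6, -1251.3, -9273).
So ∂z/∂x = −n_x/n_z = 0.40921 and ∂z/∂y = −n_y/n_z = −0.13494.
|∇z| = √(a²+b²) = 0.43088, so dip δ = arctan(0.43088) = 23.31°.
True thickness = vertical thickness × cos δ = 153 × cos 23.31° = 140.5 ft.

140.5 ft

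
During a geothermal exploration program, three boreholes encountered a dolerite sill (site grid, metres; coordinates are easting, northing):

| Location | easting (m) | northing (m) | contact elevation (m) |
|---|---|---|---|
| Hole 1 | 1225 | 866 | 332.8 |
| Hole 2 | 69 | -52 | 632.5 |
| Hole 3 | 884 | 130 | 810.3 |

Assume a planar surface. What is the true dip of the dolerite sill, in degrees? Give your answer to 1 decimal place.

Two edge vectors: Hole 1→Hole 2 = (-1156, -918, 299.7), Hole 1→Hole 3 = (-341, -736, 477.5).
Normal n = (Hole 1→Hole 2) × (Hole 1→Hole 3) = (-217765.8, 449792.3, 537778).
So ∂z/∂easting = −n_x/n_z = 0.40494 and ∂z/∂northing = −n_y/n_z = −0.83639.
Gradient magnitude |∇z| = √(a² + b²) = √(0.16397 + 0.69955) = 0.92926.
True dip = arctan(0.92926) = 42.9°, dipping toward NNW (azimuth ≈ 334°).

42.9°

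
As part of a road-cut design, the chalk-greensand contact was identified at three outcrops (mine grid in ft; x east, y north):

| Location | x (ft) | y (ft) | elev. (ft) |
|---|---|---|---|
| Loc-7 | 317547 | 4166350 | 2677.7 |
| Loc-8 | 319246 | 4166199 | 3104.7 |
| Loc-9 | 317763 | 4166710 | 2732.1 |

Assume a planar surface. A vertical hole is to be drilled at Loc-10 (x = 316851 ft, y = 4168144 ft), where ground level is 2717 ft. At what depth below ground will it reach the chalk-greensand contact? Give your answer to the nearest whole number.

214 ft

Two edge vectors: Loc-7→Loc-8 = (1699, -151, 427), Loc-7→Loc-9 = (216, 360, 54.4).
Normal n = (Loc-7→Loc-8) × (Loc-7→Loc-9) = (-161934.4, -193.6, 644256).
So ∂z/∂x = −n_x/n_z = 0.25135102 and ∂z/∂y = −n_y/n_z = 0.00030050.
Intercept c from Loc-7: 2677.7 − 79815.76 − 1252.00 = −78390.06.
At (316851, 4168144): z_contact = 79640.8 + 1252.5 − 78390.06 = 2503.3 ft.
Depth below ground = 2717 − 2503.3 = 214 ft.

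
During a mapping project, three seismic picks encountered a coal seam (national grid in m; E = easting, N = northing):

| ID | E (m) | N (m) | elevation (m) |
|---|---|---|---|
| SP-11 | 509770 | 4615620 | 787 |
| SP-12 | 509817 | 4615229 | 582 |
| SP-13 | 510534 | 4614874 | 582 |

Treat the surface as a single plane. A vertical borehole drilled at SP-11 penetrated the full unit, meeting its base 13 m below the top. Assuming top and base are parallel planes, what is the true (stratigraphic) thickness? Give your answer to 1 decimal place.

11.0 m

Two edge vectors: SP-11→SP-12 = (47, -391, -205), SP-11→SP-13 = (764, -746, -205).
Normal n = (SP-11→SP-12) × (SP-11→SP-13) = (-72775, -146985, 263662).
So ∂z/∂E = −n_x/n_z = 0.27602 and ∂z/∂N = −n_y/n_z = 0.55748.
|∇z| = √(a²+b²) = 0.62206, so dip δ = arctan(0.62206) = 31.88°.
True thickness = vertical thickness × cos δ = 13 × cos 31.88° = 11.0 m.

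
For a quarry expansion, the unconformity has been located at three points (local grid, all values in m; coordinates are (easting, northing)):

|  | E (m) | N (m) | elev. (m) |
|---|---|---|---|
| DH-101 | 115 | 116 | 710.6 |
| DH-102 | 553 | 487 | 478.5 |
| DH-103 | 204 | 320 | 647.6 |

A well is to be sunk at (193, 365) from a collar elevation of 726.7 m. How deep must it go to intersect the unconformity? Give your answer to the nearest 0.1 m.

Two edge vectors: DH-101→DH-102 = (438, 371, -232.1), DH-101→DH-103 = (89, 204, -63).
Normal n = (DH-101→DH-102) × (DH-101→DH-103) = (23975.4, 6937.1, 56333).
So ∂z/∂E = −n_x/n_z = −0.42560 and ∂z/∂N = −n_y/n_z = −0.12314.
Intercept c from DH-101: 710.6 + 48.94 + 14.28 = 773.83.
At (193, 365): z_contact = −82.14 − 44.95 + 773.83 = 646.74 m.
Depth below ground = 726.7 − 646.74 = 80.0 m.

80.0 m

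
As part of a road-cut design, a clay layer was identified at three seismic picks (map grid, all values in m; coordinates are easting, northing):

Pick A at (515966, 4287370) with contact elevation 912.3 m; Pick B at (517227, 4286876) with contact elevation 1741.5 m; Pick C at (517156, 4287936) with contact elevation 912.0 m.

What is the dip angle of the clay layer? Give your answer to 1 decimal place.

40.0°

Two edge vectors: Pick A→Pick B = (1261, -494, 829.2), Pick A→Pick C = (1190, 566, -0.3).
Normal n = (Pick A→Pick B) × (Pick A→Pick C) = (-469179, 987126.3, 1301586).
So ∂z/∂easting = −n_x/n_z = 0.36047 and ∂z/∂northing = −n_y/n_z = −0.75840.
Gradient magnitude |∇z| = √(a² + b²) = √(0.12994 + 0.57517) = 0.83971.
True dip = arctan(0.83971) = 40.0°, dipping toward NNW (azimuth ≈ 335°).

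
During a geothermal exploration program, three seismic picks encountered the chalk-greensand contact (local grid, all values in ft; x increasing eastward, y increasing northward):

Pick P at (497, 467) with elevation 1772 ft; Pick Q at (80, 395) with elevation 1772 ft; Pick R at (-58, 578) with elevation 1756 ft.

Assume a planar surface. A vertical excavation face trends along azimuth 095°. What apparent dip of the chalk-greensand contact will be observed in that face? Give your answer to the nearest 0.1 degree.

Two edge vectors: Pick P→Pick Q = (-417, -72, 0), Pick P→Pick R = (-555, 111, -16).
Normal n = (Pick P→Pick Q) × (Pick P→Pick R) = (1152, -6672, -86247).
So ∂z/∂x = −n_x/n_z = 0.01336 and ∂z/∂y = −n_y/n_z = −0.07736.
Unit vector along 095° is (sin 95°, cos 95°) = (0.9962, -0.0872).
Slope in that direction = a·(0.9962) + b·(-0.0872) = 0.02005.
Apparent dip = arctan|0.02005| = 1.1° (true dip is 4.5°, so apparent ≤ true as expected).

1.1°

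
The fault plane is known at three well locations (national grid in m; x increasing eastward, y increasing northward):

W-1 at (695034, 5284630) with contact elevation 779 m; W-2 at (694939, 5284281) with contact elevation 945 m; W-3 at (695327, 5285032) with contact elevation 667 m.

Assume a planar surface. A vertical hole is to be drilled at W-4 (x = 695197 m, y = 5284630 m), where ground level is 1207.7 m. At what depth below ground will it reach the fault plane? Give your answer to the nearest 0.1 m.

Let the plane be z = a·x + b·y + c.
W-2−W-1: −95a − 349b = 166;  W-3−W-1: 293a + 402b = −112.
Solving gives a = 0.431485788, b = −0.593097851.
Then c = 779 − a·695034 − b·5284630 = 2835184.40.
At (695197, 5284630): z_contact = 299967.63 − 3134302.69 + 2835184.40 = 849.33 m.
Depth below ground = 1207.7 − 849.33 = 358.4 m.

358.4 m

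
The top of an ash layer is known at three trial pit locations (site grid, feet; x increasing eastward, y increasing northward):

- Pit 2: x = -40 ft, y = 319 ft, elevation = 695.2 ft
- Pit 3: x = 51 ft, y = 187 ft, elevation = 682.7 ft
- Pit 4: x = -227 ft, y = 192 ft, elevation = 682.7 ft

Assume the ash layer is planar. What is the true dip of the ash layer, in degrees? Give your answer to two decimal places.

Let the plane be z = a·x + b·y + c.
Pit 3−Pit 2: 91a − 132b = −12.5;  Pit 4−Pit 2: −187a − 127b = −12.5.
Solving gives a = 0.00172, b = 0.09589.
Gradient magnitude |∇z| = √(a² + b²) = √(0.00000 + 0.00919) = 0.09590.
True dip = arctan(0.09590) = 5.48°, dipping toward S (azimuth ≈ 181°).

5.48°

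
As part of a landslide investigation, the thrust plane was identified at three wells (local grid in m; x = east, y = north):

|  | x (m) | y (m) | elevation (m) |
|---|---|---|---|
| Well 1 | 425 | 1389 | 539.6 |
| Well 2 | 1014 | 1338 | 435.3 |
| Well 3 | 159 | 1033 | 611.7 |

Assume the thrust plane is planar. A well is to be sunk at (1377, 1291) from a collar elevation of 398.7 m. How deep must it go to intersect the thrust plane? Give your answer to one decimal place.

Let the plane be z = a·x + b·y + c.
Well 2−Well 1: 589a − 51b = −104.3;  Well 3−Well 1: −266a − 356b = 72.1.
Solving gives a = −0.182790, b = −0.065949.
Then c = 539.6 − a·425 − b·1389 = 708.89.
At (1377, 1291): z_contact = −251.70 − 85.14 + 708.89 = 372.05 m.
Depth below ground = 398.7 − 372.05 = 26.7 m.

26.7 m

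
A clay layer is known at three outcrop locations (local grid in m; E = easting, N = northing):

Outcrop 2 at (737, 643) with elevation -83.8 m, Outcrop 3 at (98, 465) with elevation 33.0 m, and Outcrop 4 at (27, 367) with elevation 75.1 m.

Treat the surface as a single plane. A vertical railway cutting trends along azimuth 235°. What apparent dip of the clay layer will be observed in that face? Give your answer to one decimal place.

Two edge vectors: Outcrop 2→Outcrop 3 = (-639, -178, 116.8), Outcrop 2→Outcrop 4 = (-710, -276, 158.9).
Normal n = (Outcrop 2→Outcrop 3) × (Outcrop 2→Outcrop 4) = (3952.6, 18609.1, 49984).
So ∂z/∂E = −n_x/n_z = −0.07908 and ∂z/∂N = −n_y/n_z = −0.37230.
Unit vector along 235° is (sin 235°, cos 235°) = (-0.8192, -0.5736).
Slope in that direction = a·(-0.8192) + b·(-0.5736) = 0.27832.
Apparent dip = arctan|0.27832| = 15.6° (true dip is 20.8°, so apparent ≤ true as expected).

15.6°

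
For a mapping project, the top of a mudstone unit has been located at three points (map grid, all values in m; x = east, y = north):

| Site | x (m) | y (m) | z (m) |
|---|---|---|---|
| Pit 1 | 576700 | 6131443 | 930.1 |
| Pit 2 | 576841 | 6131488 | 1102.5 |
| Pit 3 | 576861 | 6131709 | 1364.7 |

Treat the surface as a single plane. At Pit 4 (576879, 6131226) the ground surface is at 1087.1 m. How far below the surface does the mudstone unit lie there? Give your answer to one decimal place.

Two edge vectors: Pit 1→Pit 2 = (141, 45, 172.4), Pit 1→Pit 3 = (161, 266, 434.6).
Normal n = (Pit 1→Pit 2) × (Pit 1→Pit 3) = (-26301.4, -33522.2, 30261).
So ∂z/∂x = −n_x/n_z = 0.869151713 and ∂z/∂y = −n_y/n_z = 1.107769076.
Intercept c from Pit 1: 930.1 − 501239.79 − 6792222.94 = −7292532.64.
At (576879, 6131226): z_contact = 501395.37 + 6791982.56 − 7292532.64 = 845.29 m.
Depth below ground = 1087.1 − 845.29 = 241.8 m.

241.8 m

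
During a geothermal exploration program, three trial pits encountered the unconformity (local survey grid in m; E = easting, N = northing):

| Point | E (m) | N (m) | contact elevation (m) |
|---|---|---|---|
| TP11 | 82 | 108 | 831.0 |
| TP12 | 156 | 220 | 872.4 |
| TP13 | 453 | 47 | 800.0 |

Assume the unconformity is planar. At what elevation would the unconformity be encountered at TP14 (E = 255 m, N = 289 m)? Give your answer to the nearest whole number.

897 m

Let the plane be z = a·E + b·N + c.
TP12−TP11: 74a + 112b = 41.4;  TP13−TP11: 371a − 61b = −31.
Solving gives a = −0.02055, b = 0.38322.
Then c = 831 − a·82 − b·108 = 791.30.
At (255, 289): z = −5.2 + 110.8 + 791.30 = 896.8 m.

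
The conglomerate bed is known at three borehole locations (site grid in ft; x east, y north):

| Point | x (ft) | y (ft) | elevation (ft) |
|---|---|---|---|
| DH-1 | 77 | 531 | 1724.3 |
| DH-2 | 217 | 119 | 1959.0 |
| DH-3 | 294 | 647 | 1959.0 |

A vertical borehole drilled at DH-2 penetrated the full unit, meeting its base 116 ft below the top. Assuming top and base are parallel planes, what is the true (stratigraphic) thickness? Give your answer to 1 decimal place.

Let the plane be z = a·x + b·y + c.
DH-2−DH-1: 140a − 412b = 234.7;  DH-3−DH-1: 217a + 116b = 234.7.
Solving gives a = 1.17301, b = −0.17106.
|∇z| = √(a²+b²) = 1.18542, so dip δ = arctan(1.18542) = 49.85°.
True thickness = vertical thickness × cos δ = 116 × cos 49.85° = 74.8 ft.

74.8 ft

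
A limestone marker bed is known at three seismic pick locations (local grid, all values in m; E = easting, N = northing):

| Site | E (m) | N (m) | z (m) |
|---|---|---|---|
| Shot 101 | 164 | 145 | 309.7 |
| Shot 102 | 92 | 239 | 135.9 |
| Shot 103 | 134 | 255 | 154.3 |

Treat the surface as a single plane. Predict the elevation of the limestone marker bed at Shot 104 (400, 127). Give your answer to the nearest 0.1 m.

Let the plane be z = a·E + b·N + c.
Shot 102−Shot 101: −72a + 94b = −173.8;  Shot 103−Shot 101: −30a + 110b = −155.4.
Solving gives a = 0.88439, b = −1.17153.
Then c = 309.7 − a·164 − b·145 = 334.53.
At (400, 127): z = 353.8 − 148.8 + 334.53 = 539.5 m.

539.5 m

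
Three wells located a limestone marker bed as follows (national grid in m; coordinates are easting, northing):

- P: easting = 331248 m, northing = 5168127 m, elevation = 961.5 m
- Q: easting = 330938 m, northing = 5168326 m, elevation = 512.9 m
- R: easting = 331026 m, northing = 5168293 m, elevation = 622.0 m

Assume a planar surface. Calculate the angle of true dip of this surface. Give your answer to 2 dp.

50.80°

Two edge vectors: P→Q = (-310, 199, -448.6), P→R = (-222, 166, -339.5).
Normal n = (P→Q) × (P→R) = (6907.1, -5655.8, -7282).
So ∂z/∂easting = −n_x/n_z = 0.94852 and ∂z/∂northing = −n_y/n_z = −0.77668.
Gradient magnitude |∇z| = √(a² + b²) = √(0.89968 + 0.60324) = 1.22594.
True dip = arctan(1.22594) = 50.80°, dipping toward NW (azimuth ≈ 309°).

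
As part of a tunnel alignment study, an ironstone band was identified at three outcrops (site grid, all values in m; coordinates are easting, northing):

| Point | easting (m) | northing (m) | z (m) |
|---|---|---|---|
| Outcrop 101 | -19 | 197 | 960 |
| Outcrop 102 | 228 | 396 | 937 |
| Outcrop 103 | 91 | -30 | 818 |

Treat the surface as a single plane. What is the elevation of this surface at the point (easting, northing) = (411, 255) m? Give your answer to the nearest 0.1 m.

799.6 m

Let the plane be z = a·easting + b·northing + c.
Outcrop 102−Outcrop 101: 247a + 199b = −23;  Outcrop 103−Outcrop 101: 110a − 227b = −142.
Solving gives a = −0.42944, b = 0.41745.
Then c = 960 − a·-19 − b·197 = 869.60.
At (411, 255): z = −176.5 + 106.4 + 869.60 = 799.6 m.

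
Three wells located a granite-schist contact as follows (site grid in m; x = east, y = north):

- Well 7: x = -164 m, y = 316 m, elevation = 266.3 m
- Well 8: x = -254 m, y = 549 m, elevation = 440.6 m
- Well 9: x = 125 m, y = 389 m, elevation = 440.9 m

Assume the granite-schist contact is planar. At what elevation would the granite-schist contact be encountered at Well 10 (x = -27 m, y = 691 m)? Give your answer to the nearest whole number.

653 m

Let the plane be z = a·x + b·y + c.
Well 8−Well 7: −90a + 233b = 174.3;  Well 9−Well 7: 289a + 73b = 174.6.
Solving gives a = 0.37828, b = 0.89419.
Then c = 266.3 − a·-164 − b·316 = 45.78.
At (-27, 691): z = −10.2 + 617.9 + 45.78 = 653.4 m.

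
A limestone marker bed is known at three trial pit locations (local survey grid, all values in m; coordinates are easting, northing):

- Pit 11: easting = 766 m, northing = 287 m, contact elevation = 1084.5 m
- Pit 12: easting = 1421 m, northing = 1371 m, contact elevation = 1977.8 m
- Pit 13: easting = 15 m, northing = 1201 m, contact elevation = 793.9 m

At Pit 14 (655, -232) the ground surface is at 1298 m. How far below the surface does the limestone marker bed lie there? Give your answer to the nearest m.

Let the plane be z = a·easting + b·northing + c.
Pit 12−Pit 11: 655a + 1084b = 893.3;  Pit 13−Pit 11: −751a + 914b = −290.6.
Solving gives a = 0.80091, b = 0.34013.
Then c = 1084.5 − a·766 − b·287 = 373.39.
At (655, -232): z_contact = 524.6 − 78.9 + 373.39 = 819.1 m.
Depth below ground = 1298 − 819.1 = 479 m.

479 m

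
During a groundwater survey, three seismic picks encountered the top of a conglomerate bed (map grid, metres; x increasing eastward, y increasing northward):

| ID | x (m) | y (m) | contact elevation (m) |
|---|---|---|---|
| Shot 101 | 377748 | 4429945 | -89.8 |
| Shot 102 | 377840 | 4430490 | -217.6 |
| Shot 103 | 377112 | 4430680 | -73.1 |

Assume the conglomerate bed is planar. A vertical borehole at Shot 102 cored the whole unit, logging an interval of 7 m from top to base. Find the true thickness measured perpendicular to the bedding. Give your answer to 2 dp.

Two edge vectors: Shot 101→Shot 102 = (92, 545, -127.8), Shot 101→Shot 103 = (-636, 735, 16.7).
Normal n = (Shot 101→Shot 102) × (Shot 101→Shot 103) = (103034.5, 79744.4, 414240).
So ∂z/∂x = −n_x/n_z = −0.24873 and ∂z/∂y = −n_y/n_z = −0.19251.
|∇z| = √(a²+b²) = 0.31453, so dip δ = arctan(0.31453) = 17.46°.
True thickness = vertical thickness × cos δ = 7 × cos 17.46° = 6.68 m.

6.68 m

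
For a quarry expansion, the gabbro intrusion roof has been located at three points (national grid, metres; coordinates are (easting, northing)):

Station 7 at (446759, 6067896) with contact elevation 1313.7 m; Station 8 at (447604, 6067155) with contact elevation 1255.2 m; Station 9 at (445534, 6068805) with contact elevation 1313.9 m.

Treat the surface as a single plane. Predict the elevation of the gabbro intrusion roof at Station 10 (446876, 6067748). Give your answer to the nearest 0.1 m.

1282.4 m

Let the plane be z = a·E + b·N + c.
Station 8−Station 7: 845a − 741b = −58.5;  Station 9−Station 7: −1225a + 909b = 0.2.
Solving gives a = 0.379804469, b = 0.512057728.
Then c = 1313.7 − a·446759 − b·6067896 = −3275480.41.
At (446876, 6067748): z = 169725.5 + 3107037.3 − 3275480.41 = 1282.4 m.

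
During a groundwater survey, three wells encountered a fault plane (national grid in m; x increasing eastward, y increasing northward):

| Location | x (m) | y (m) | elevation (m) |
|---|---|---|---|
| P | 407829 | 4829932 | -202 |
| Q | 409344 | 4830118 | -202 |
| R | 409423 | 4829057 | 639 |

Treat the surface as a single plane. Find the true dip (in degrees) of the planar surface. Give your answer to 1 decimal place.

Let the plane be z = a·x + b·y + c.
Q−P: 1515a + 186b = 0;  R−P: 1594a − 875b = 841.
Solving gives a = 0.09643, b = −0.78547.
Gradient magnitude |∇z| = √(a² + b²) = √(0.00930 + 0.61696) = 0.79137.
True dip = arctan(0.79137) = 38.4°, dipping toward N (azimuth ≈ 353°).

38.4°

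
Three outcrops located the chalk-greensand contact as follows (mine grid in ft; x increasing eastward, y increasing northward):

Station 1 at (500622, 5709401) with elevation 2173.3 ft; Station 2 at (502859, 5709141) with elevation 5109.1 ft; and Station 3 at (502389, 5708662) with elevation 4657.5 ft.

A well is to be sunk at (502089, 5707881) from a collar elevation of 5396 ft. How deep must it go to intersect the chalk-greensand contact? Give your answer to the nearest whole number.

Two edge vectors: Station 1→Station 2 = (2237, -260, 2935.8), Station 1→Station 3 = (1767, -739, 2484.2).
Normal n = (Station 1→Station 2) × (Station 1→Station 3) = (1523664.2, -369596.8, -1193723).
So ∂z/∂x = −n_x/n_z = 1.27639679 and ∂z/∂y = −n_y/n_z = −0.30961689.
Intercept c from Station 1: 2173.3 − 638992.31 + 1767726.97 = 1130907.96.
At (502089, 5707881): z_contact = 640864.8 − 1767256.4 + 1130907.96 = 4516.4 ft.
Depth below ground = 5396 − 4516.4 = 880 ft.

880 ft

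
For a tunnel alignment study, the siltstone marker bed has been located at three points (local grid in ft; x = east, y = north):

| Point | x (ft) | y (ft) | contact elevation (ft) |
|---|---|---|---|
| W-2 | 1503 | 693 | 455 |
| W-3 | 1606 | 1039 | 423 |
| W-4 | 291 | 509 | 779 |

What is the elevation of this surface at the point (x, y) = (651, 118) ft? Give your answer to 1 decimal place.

688.8 ft

Two edge vectors: W-2→W-3 = (103, 346, -32), W-2→W-4 = (-1212, -184, 324).
Normal n = (W-2→W-3) × (W-2→W-4) = (106216, 5412, 400400).
So ∂z/∂x = −n_x/n_z = −0.265275 and ∂z/∂y = −n_y/n_z = −0.013516.
Intercept c from W-2: 455 + 398.71 + 9.37 = 863.07.
At (651, 118): z = −172.7 − 1.6 + 863.07 = 688.8 ft.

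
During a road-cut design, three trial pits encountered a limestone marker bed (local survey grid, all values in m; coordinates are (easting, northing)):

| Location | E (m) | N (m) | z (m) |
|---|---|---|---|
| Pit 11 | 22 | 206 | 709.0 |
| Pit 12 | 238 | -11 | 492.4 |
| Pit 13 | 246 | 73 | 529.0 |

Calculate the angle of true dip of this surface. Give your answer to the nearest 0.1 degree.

Two edge vectors: Pit 11→Pit 12 = (216, -217, -216.6), Pit 11→Pit 13 = (224, -133, -180).
Normal n = (Pit 11→Pit 12) × (Pit 11→Pit 13) = (10252.2, -9638.4, 19880).
So ∂z/∂E = −n_x/n_z = −0.51570 and ∂z/∂N = −n_y/n_z = 0.48483.
Gradient magnitude |∇z| = √(a² + b²) = √(0.26595 + 0.23506) = 0.70782.
True dip = arctan(0.70782) = 35.3°, dipping toward SE (azimuth ≈ 133°).

35.3°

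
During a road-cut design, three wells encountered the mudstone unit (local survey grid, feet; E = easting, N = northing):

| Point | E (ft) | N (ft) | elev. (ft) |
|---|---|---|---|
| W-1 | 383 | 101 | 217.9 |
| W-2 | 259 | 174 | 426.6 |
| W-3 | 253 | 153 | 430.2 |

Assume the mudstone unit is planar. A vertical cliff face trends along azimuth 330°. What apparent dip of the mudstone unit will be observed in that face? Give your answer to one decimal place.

44.8°

Let the plane be z = a·E + b·N + c.
W-2−W-1: −124a + 73b = 208.7;  W-3−W-1: −130a + 52b = 212.3.
Solving gives a = −1.52712, b = 0.26489.
Unit vector along 330° is (sin 330°, cos 330°) = (-0.5000, 0.8660).
Slope in that direction = a·(-0.5000) + b·(0.8660) = 0.99296.
Apparent dip = arctan|0.99296| = 44.8° (true dip is 57.2°, so apparent ≤ true as expected).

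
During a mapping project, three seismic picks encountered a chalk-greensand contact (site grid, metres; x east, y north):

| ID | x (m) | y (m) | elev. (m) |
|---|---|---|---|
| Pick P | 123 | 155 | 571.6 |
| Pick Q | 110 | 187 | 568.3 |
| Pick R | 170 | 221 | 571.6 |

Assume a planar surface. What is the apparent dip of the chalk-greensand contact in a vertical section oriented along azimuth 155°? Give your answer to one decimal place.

5.6°

Two edge vectors: Pick P→Pick Q = (-13, 32, -3.3), Pick P→Pick R = (47, 66, 0).
Normal n = (Pick P→Pick Q) × (Pick P→Pick R) = (217.8, -155.1, -2362).
So ∂z/∂x = −n_x/n_z = 0.09221 and ∂z/∂y = −n_y/n_z = −0.06566.
Unit vector along 155° is (sin 155°, cos 155°) = (0.4226, -0.9063).
Slope in that direction = a·(0.4226) + b·(-0.9063) = 0.09848.
Apparent dip = arctan|0.09848| = 5.6° (true dip is 6.5°, so apparent ≤ true as expected).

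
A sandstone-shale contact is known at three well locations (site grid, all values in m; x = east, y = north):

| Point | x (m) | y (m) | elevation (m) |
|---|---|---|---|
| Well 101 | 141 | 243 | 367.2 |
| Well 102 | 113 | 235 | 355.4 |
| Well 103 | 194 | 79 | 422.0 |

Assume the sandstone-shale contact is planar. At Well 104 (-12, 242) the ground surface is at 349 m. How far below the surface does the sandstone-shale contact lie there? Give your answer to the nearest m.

54 m

Let the plane be z = a·x + b·y + c.
Well 102−Well 101: −28a − 8b = −11.8;  Well 103−Well 101: 53a − 164b = 54.8.
Solving gives a = 0.47321, b = −0.18122.
Then c = 367.2 − a·141 − b·243 = 344.51.
At (-12, 242): z_contact = −5.7 − 43.9 + 344.51 = 295.0 m.
Depth below ground = 349 − 295.0 = 54 m.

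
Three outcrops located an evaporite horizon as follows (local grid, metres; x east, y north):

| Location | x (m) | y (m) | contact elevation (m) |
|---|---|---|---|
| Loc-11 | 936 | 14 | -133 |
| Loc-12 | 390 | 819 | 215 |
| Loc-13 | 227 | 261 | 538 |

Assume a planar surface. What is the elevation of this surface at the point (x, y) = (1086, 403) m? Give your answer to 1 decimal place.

Let the plane be z = a·x + b·y + c.
Loc-12−Loc-11: −546a + 805b = 348;  Loc-13−Loc-11: −709a + 247b = 671.
Solving gives a = −1.042020, b = −0.274464.
Then c = -133 − a·936 − b·14 = 846.17.
At (1086, 403): z = −1131.6 − 110.6 + 846.17 = -396.1 m.

-396.1 m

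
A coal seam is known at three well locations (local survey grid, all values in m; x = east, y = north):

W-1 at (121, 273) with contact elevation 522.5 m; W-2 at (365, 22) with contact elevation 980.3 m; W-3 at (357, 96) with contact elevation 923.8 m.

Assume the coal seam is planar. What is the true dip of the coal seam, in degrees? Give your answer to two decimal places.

54.07°

Two edge vectors: W-1→W-2 = (244, -251, 457.8), W-1→W-3 = (236, -177, 401.3).
Normal n = (W-1→W-2) × (W-1→W-3) = (-19695.7, 10123.6, 16048).
So ∂z/∂x = −n_x/n_z = 1.22730 and ∂z/∂y = −n_y/n_z = −0.63083.
Gradient magnitude |∇z| = √(a² + b²) = √(1.50626 + 0.39795) = 1.37993.
True dip = arctan(1.37993) = 54.07°, dipping toward WNW (azimuth ≈ 297°).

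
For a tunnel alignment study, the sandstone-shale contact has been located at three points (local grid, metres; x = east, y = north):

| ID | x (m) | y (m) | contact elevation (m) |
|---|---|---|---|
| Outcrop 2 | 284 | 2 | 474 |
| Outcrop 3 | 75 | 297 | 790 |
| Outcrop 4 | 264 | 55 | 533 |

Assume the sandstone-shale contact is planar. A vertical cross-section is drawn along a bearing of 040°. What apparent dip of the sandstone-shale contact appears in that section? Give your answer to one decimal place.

Let the plane be z = a·x + b·y + c.
Outcrop 3−Outcrop 2: −209a + 295b = 316;  Outcrop 4−Outcrop 2: −20a + 53b = 59.
Solving gives a = 0.12691, b = 1.16110.
Unit vector along 040° is (sin 40°, cos 40°) = (0.6428, 0.7660).
Slope in that direction = a·(0.6428) + b·(0.7660) = 0.97103.
Apparent dip = arctan|0.97103| = 44.2° (true dip is 49.4°, so apparent ≤ true as expected).

44.2°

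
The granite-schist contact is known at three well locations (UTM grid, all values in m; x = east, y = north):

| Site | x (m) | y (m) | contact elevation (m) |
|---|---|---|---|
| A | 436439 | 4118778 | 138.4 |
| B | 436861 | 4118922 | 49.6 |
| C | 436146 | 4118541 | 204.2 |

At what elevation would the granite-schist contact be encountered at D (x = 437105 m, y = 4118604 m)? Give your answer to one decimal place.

Let the plane be z = a·x + b·y + c.
B−A: 422a + 144b = −88.8;  C−A: −293a − 237b = 65.8.
Solving gives a = −0.200103767, b = −0.030251461.
Then c = 138.4 − a·436439 − b·4118778 = 212070.54.
At (437105, 4118604): z = −87466.4 − 124593.8 + 212070.54 = 10.4 m.

10.4 m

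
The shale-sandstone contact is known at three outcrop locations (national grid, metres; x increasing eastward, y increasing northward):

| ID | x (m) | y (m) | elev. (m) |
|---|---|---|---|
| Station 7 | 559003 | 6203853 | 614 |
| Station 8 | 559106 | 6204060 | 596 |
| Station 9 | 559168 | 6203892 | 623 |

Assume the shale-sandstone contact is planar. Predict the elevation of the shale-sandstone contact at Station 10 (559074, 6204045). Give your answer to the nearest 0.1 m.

Two edge vectors: Station 7→Station 8 = (103, 207, -18), Station 7→Station 9 = (165, 39, 9).
Normal n = (Station 7→Station 8) × (Station 7→Station 9) = (2565, -3897, -30138).
So ∂z/∂x = −n_x/n_z = 0.085108501 and ∂z/∂y = −n_y/n_z = −0.129305196.
Intercept c from Station 7: 614 − 47575.91 + 802190.43 = 755228.52.
At (559074, 6204045): z = 47582.0 − 802215.3 + 755228.52 = 595.2 m.

595.2 m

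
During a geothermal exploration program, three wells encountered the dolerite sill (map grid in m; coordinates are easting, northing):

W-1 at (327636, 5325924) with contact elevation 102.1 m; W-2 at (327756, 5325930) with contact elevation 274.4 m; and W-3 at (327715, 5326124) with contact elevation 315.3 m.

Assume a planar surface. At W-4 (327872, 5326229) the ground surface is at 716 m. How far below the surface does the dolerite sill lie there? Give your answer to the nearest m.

Two edge vectors: W-1→W-2 = (120, 6, 172.3), W-1→W-3 = (79, 200, 213.2).
Normal n = (W-1→W-2) × (W-1→W-3) = (-33180.8, -11972.3, 23526).
So ∂z/∂easting = −n_x/n_z = 1.41038851 and ∂z/∂northing = −n_y/n_z = 0.50889654.
Intercept c from W-1: 102.1 − 462094.05 − 2710344.30 = −3172336.24.
At (327872, 5326229): z_contact = 462426.9 + 2710499.5 − 3172336.24 = 590.2 m.
Depth below ground = 716 − 590.2 = 126 m.

126 m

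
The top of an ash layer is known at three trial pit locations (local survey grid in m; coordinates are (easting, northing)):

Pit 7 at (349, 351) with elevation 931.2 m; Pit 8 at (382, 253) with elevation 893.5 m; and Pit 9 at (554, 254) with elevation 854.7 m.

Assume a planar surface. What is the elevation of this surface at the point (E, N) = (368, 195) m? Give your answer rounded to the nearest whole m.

Two edge vectors: Pit 7→Pit 8 = (33, -98, -37.7), Pit 7→Pit 9 = (205, -97, -76.5).
Normal n = (Pit 7→Pit 8) × (Pit 7→Pit 9) = (3840.1, -5204, 16889).
So ∂z/∂E = −n_x/n_z = −0.22737 and ∂z/∂N = −n_y/n_z = 0.30813.
Intercept c from Pit 7: 931.2 + 79.35 − 108.15 = 902.40.
At (368, 195): z = −83.7 + 60.1 + 902.40 = 878.8 m.

879 m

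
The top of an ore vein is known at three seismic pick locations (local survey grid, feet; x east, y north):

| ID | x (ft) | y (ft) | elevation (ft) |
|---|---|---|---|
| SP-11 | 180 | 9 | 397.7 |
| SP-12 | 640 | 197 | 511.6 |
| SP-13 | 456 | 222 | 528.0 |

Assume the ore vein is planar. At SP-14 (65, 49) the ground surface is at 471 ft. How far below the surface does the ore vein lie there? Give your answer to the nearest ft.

48 ft

Two edge vectors: SP-11→SP-12 = (460, 188, 113.9), SP-11→SP-13 = (276, 213, 130.3).
Normal n = (SP-11→SP-12) × (SP-11→SP-13) = (235.7, -28501.6, 46092).
So ∂z/∂x = −n_x/n_z = −0.00511 and ∂z/∂y = −n_y/n_z = 0.61836.
Intercept c from SP-11: 397.7 + 0.92 − 5.57 = 393.06.
At (65, 49): z_contact = −0.3 + 30.3 + 393.06 = 423.0 ft.
Depth below ground = 471 − 423.0 = 48 ft.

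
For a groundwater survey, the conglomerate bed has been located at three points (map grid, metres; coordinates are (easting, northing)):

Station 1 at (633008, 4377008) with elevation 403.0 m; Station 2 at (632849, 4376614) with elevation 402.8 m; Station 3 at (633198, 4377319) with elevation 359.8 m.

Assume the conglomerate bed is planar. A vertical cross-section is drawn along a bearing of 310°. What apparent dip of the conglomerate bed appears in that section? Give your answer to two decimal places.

34.59°

Let the plane be z = a·E + b·N + c.
Station 2−Station 1: −159a − 394b = −0.2;  Station 3−Station 1: 190a + 311b = −43.2.
Solving gives a = −0.67227, b = 0.27180.
Unit vector along 310° is (sin 310°, cos 310°) = (-0.7660, 0.6428).
Slope in that direction = a·(-0.7660) + b·(0.6428) = 0.68970.
Apparent dip = arctan|0.68970| = 34.59° (true dip is 35.9°, so apparent ≤ true as expected).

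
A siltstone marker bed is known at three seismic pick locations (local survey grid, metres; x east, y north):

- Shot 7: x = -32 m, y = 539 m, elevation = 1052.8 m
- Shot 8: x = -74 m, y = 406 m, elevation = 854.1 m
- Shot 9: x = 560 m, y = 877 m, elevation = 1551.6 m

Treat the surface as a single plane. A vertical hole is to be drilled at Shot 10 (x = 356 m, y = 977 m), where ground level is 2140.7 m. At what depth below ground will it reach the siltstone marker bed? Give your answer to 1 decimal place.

436.7 m

Let the plane be z = a·x + b·y + c.
Shot 8−Shot 7: −42a − 133b = −198.7;  Shot 9−Shot 7: 592a + 338b = 498.8.
Solving gives a = −0.01271, b = 1.49800.
Then c = 1052.8 − a·-32 − b·539 = 244.97.
At (356, 977): z_contact = −4.52 + 1463.54 + 244.97 = 1703.99 m.
Depth below ground = 2140.7 − 1703.99 = 436.7 m.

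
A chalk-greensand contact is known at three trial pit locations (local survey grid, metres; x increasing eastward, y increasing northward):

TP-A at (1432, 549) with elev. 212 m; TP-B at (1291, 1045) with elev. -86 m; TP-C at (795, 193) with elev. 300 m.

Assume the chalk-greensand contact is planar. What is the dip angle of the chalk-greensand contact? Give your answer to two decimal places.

Let the plane be z = a·x + b·y + c.
TP-B−TP-A: −141a + 496b = −298;  TP-C−TP-A: −637a − 356b = 88.
Solving gives a = 0.17053, b = −0.55233.
Gradient magnitude |∇z| = √(a² + b²) = √(0.02908 + 0.30507) = 0.57806.
True dip = arctan(0.57806) = 30.03°, dipping toward NNW (azimuth ≈ 343°).

30.03°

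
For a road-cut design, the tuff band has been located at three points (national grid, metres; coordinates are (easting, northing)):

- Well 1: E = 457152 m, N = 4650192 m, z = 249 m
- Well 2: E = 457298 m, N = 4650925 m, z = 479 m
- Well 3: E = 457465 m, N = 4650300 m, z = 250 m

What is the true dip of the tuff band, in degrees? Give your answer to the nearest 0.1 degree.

Let the plane be z = a·E + b·N + c.
Well 2−Well 1: 146a + 733b = 230;  Well 3−Well 1: 313a + 108b = 1.
Solving gives a = −0.11283, b = 0.33625.
Gradient magnitude |∇z| = √(a² + b²) = √(0.01273 + 0.11307) = 0.35468.
True dip = arctan(0.35468) = 19.5°, dipping toward SSE (azimuth ≈ 161°).

19.5°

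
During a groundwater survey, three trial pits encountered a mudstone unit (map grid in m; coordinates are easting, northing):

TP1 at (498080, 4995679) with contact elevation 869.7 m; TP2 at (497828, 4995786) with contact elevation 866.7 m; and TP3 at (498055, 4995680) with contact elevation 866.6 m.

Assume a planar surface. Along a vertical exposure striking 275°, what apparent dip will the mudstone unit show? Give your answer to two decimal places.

6.26°

Let the plane be z = a·easting + b·northing + c.
TP2−TP1: −252a + 107b = −3;  TP3−TP1: −25a + 1b = −3.1.
Solving gives a = 0.13566, b = 0.29146.
Unit vector along 275° is (sin 275°, cos 275°) = (-0.9962, 0.0872).
Slope in that direction = a·(-0.9962) + b·(0.0872) = −0.10974.
Apparent dip = arctan|0.10974| = 6.26° (true dip is 17.8°, so apparent ≤ true as expected).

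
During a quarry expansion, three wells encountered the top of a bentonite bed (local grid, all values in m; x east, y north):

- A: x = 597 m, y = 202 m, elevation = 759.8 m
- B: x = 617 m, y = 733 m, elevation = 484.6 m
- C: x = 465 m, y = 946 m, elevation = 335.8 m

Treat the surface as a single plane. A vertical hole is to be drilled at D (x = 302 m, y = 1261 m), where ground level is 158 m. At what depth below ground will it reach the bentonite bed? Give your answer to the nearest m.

27 m

Let the plane be z = a·x + b·y + c.
B−A: 20a + 531b = −275.2;  C−A: −132a + 744b = −424.
Solving gives a = 0.24002, b = −0.52731.
Then c = 759.8 − a·597 − b·202 = 723.02.
At (302, 1261): z_contact = 72.5 − 664.9 + 723.02 = 130.6 m.
Depth below ground = 158 − 130.6 = 27 m.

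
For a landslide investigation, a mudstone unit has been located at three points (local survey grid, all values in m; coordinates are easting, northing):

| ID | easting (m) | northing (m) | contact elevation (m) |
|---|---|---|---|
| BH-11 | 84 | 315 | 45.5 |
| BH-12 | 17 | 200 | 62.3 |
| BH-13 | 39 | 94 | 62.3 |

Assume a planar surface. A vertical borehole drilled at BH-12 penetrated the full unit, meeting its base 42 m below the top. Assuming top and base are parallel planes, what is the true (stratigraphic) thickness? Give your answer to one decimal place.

Let the plane be z = a·easting + b·northing + c.
BH-12−BH-11: −67a − 115b = 16.8;  BH-13−BH-11: −45a − 221b = 16.8.
Solving gives a = −0.18488, b = −0.03837.
|∇z| = √(a²+b²) = 0.18882, so dip δ = arctan(0.18882) = 10.69°.
True thickness = vertical thickness × cos δ = 42 × cos 10.69° = 41.3 m.

41.3 m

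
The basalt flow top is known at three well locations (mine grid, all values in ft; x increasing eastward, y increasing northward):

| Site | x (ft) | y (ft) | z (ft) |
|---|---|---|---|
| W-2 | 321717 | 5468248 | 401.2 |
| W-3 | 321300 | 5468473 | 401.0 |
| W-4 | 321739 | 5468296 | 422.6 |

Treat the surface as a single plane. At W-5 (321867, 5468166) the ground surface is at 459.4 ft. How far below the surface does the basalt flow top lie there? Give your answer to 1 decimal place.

Two edge vectors: W-2→W-3 = (-417, 225, -0.2), W-2→W-4 = (22, 48, 21.4).
Normal n = (W-2→W-3) × (W-2→W-4) = (4824.6, 8919.4, -24966).
So ∂z/∂x = −n_x/n_z = 0.193246816 and ∂z/∂y = −n_y/n_z = 0.357261876.
Intercept c from W-2: 401.2 − 62170.79 − 1953596.54 = −2015366.13.
At (321867, 5468166): z_contact = 62199.77 + 1953567.24 − 2015366.13 = 400.89 ft.
Depth below ground = 459.4 − 400.89 = 58.5 ft.

58.5 ft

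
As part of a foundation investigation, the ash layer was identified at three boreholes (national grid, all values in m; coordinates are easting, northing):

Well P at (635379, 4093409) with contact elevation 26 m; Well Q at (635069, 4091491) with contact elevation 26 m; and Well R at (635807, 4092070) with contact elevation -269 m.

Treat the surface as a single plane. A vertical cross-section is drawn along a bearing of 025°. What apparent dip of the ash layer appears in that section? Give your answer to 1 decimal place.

Let the plane be z = a·easting + b·northing + c.
Well Q−Well P: −310a − 1918b = 0;  Well R−Well P: 428a − 1339b = −295.
Solving gives a = −0.45778, b = 0.07399.
Unit vector along 025° is (sin 25°, cos 25°) = (0.4226, 0.9063).
Slope in that direction = a·(0.4226) + b·(0.9063) = −0.12641.
Apparent dip = arctan|0.12641| = 7.2° (true dip is 24.9°, so apparent ≤ true as expected).

7.2°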